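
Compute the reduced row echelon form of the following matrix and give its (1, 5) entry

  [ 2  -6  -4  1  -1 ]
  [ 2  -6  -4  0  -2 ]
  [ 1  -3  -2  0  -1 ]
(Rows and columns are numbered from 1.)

-1

R1 ← 1/2·R1
  [ 1  -3  -2  1/2  -1/2 ]
  [ 2  -6  -4    0    -2 ]
  [ 1  -3  -2    0    -1 ]
R2 ← R2 − 2·R1
  [ 1  -3  -2  1/2  -1/2 ]
  [ 0   0   0   -1    -1 ]
  [ 1  -3  -2    0    -1 ]
R3 ← R3 − R1
  [ 1  -3  -2   1/2  -1/2 ]
  [ 0   0   0    -1    -1 ]
  [ 0   0   0  -1/2  -1/2 ]
R2 ← -1·R2
  [ 1  -3  -2   1/2  -1/2 ]
  [ 0   0   0     1     1 ]
  [ 0   0   0  -1/2  -1/2 ]
R3 ← R3 + 1/2·R2
  [ 1  -3  -2  1/2  -1/2 ]
  [ 0   0   0    1     1 ]
  [ 0   0   0    0     0 ]
R1 ← R1 − 1/2·R2
  [ 1  -3  -2  0  -1 ]
  [ 0   0   0  1   1 ]
  [ 0   0   0  0   0 ]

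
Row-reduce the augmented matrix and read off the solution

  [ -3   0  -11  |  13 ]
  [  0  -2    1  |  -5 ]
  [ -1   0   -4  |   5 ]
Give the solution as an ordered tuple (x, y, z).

(3, 3/2, -2)

Multiply R1 by -1/3.
  [  1   0  11/3  |  -13/3 ]
  [  0  -2     1  |     -5 ]
  [ -1   0    -4  |      5 ]
Add R1 to R3.
  [ 1   0  11/3  |  -13/3 ]
  [ 0  -2     1  |     -5 ]
  [ 0   0  -1/3  |    2/3 ]
Multiply R2 by -1/2.
  [ 1  0  11/3  |  -13/3 ]
  [ 0  1  -1/2  |    5/2 ]
  [ 0  0  -1/3  |    2/3 ]
Multiply R3 by -3.
  [ 1  0  11/3  |  -13/3 ]
  [ 0  1  -1/2  |    5/2 ]
  [ 0  0     1  |     -2 ]
Add 1/2 times R3 to R2.
  [ 1  0  11/3  |  -13/3 ]
  [ 0  1     0  |    3/2 ]
  [ 0  0     1  |     -2 ]
Subtract 11/3 times R3 from R1.
  [ 1  0  0  |    3 ]
  [ 0  1  0  |  3/2 ]
  [ 0  0  1  |   -2 ]
Reading off the last column: x = 3, y = 3/2, z = -2.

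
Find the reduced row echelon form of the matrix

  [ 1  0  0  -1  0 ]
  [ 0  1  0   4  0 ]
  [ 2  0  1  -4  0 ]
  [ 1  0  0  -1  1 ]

[[1, 0, 0, -1, 0], [0, 1, 0, 4, 0], [0, 0, 1, -2, 0], [0, 0, 0, 0, 1]]

Subtract 2 times R1 from R3.
  [ 1  0  0  -1  0 ]
  [ 0  1  0   4  0 ]
  [ 0  0  1  -2  0 ]
  [ 1  0  0  -1  1 ]
Subtract R1 from R4.
  [ 1  0  0  -1  0 ]
  [ 0  1  0   4  0 ]
  [ 0  0  1  -2  0 ]
  [ 0  0  0   0  1 ]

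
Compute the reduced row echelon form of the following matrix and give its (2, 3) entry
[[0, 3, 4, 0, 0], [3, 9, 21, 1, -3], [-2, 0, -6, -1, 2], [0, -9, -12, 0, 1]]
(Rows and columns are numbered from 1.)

Swap R1 and R2.
  [  3   9   21   1  -3 ]
  [  0   3    4   0   0 ]
  [ -2   0   -6  -1   2 ]
  [  0  -9  -12   0   1 ]
Multiply R1 by 1/3.
  [  1   3    7  1/3  -1 ]
  [  0   3    4    0   0 ]
  [ -2   0   -6   -1   2 ]
  [  0  -9  -12    0   1 ]
Add 2 times R1 to R3.
  [ 1   3    7   1/3  -1 ]
  [ 0   3    4     0   0 ]
  [ 0   6    8  -1/3   0 ]
  [ 0  -9  -12     0   1 ]
Multiply R2 by 1/3.
  [ 1   3    7   1/3  -1 ]
  [ 0   1  4/3     0   0 ]
  [ 0   6    8  -1/3   0 ]
  [ 0  -9  -12     0   1 ]
Subtract 6 times R2 from R3.
  [ 1   3    7   1/3  -1 ]
  [ 0   1  4/3     0   0 ]
  [ 0   0    0  -1/3   0 ]
  [ 0  -9  -12     0   1 ]
Add 9 times R2 to R4.
  [ 1  3    7   1/3  -1 ]
  [ 0  1  4/3     0   0 ]
  [ 0  0    0  -1/3   0 ]
  [ 0  0    0     0   1 ]
Multiply R3 by -3.
  [ 1  3    7  1/3  -1 ]
  [ 0  1  4/3    0   0 ]
  [ 0  0    0    1   0 ]
  [ 0  0    0    0   1 ]
Add R4 to R1.
  [ 1  3    7  1/3  0 ]
  [ 0  1  4/3    0  0 ]
  [ 0  0    0    1  0 ]
  [ 0  0    0    0  1 ]
Subtract 1/3 times R3 from R1.
  [ 1  3    7  0  0 ]
  [ 0  1  4/3  0  0 ]
  [ 0  0    0  1  0 ]
  [ 0  0    0  0  1 ]
Subtract 3 times R2 from R1.
  [ 1  0    3  0  0 ]
  [ 0  1  4/3  0  0 ]
  [ 0  0    0  1  0 ]
  [ 0  0    0  0  1 ]

4/3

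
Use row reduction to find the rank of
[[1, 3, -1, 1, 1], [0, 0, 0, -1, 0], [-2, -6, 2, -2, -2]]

rank = 2

R3 → R3 + 2·R1
  [ 1  3  -1   1  1 ]
  [ 0  0   0  -1  0 ]
  [ 0  0   0   0  0 ]
R2 → -1·R2
  [ 1  3  -1  1  1 ]
  [ 0  0   0  1  0 ]
  [ 0  0   0  0  0 ]
R1 → R1 − R2
  [ 1  3  -1  0  1 ]
  [ 0  0   0  1  0 ]
  [ 0  0   0  0  0 ]
The reduced form has 2 nonzero rows.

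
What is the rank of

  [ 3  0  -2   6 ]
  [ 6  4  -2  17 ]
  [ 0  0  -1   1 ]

rank = 3

R1 -> 1/3·R1
  [ 1  0  -2/3   2 ]
  [ 6  4    -2  17 ]
  [ 0  0    -1   1 ]
R2 -> R2 − 6·R1
  [ 1  0  -2/3  2 ]
  [ 0  4     2  5 ]
  [ 0  0    -1  1 ]
R2 -> 1/4·R2
  [ 1  0  -2/3    2 ]
  [ 0  1   1/2  5/4 ]
  [ 0  0    -1    1 ]
R3 -> -1·R3
  [ 1  0  -2/3    2 ]
  [ 0  1   1/2  5/4 ]
  [ 0  0     1   -1 ]
R2 -> R2 − 1/2·R3
  [ 1  0  -2/3    2 ]
  [ 0  1     0  7/4 ]
  [ 0  0     1   -1 ]
R1 -> R1 + 2/3·R3
  [ 1  0  0  4/3 ]
  [ 0  1  0  7/4 ]
  [ 0  0  1   -1 ]
The reduced form has 3 nonzero rows.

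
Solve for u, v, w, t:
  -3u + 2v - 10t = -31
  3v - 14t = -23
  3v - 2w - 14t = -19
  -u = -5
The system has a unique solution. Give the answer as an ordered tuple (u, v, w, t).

Form the augmented matrix and row-reduce:
  [ -3  2   0  -10  |  -31 ]
  [  0  3   0  -14  |  -23 ]
  [  0  3  -2  -14  |  -19 ]
  [ -1  0   0    0  |   -5 ]
ρ1 → -1/3·ρ1
ρ4 → ρ4 + ρ1
ρ2 → 1/3·ρ2
ρ3 → ρ3 − 3·ρ2
ρ4 → ρ4 + 2/3·ρ2
ρ3 → -1/2·ρ3
ρ4 → 9/2·ρ4
ρ2 → ρ2 + 14/3·ρ4
ρ1 → ρ1 − 10/3·ρ4
ρ1 → ρ1 + 2/3·ρ2
Reading off the last column: u = 5, v = -3, w = -2, t = 1.

(5, -3, -2, 1)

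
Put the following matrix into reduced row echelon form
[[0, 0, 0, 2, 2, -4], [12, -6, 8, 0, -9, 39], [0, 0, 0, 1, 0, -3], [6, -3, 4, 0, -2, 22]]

R1 <=> R2
  [ 12  -6  8  0  -9  39 ]
  [  0   0  0  2   2  -4 ]
  [  0   0  0  1   0  -3 ]
  [  6  -3  4  0  -2  22 ]
R1 → 1/12·R1
  [ 1  -1/2  2/3  0  -3/4  13/4 ]
  [ 0     0    0  2     2    -4 ]
  [ 0     0    0  1     0    -3 ]
  [ 6    -3    4  0    -2    22 ]
R4 → R4 − 6·R1
  [ 1  -1/2  2/3  0  -3/4  13/4 ]
  [ 0     0    0  2     2    -4 ]
  [ 0     0    0  1     0    -3 ]
  [ 0     0    0  0   5/2   5/2 ]
R2 → 1/2·R2
  [ 1  -1/2  2/3  0  -3/4  13/4 ]
  [ 0     0    0  1     1    -2 ]
  [ 0     0    0  1     0    -3 ]
  [ 0     0    0  0   5/2   5/2 ]
R3 → R3 − R2
  [ 1  -1/2  2/3  0  -3/4  13/4 ]
  [ 0     0    0  1     1    -2 ]
  [ 0     0    0  0    -1    -1 ]
  [ 0     0    0  0   5/2   5/2 ]
R3 → -1·R3
  [ 1  -1/2  2/3  0  -3/4  13/4 ]
  [ 0     0    0  1     1    -2 ]
  [ 0     0    0  0     1     1 ]
  [ 0     0    0  0   5/2   5/2 ]
R4 → R4 − 5/2·R3
  [ 1  -1/2  2/3  0  -3/4  13/4 ]
  [ 0     0    0  1     1    -2 ]
  [ 0     0    0  0     1     1 ]
  [ 0     0    0  0     0     0 ]
R2 → R2 − R3
  [ 1  -1/2  2/3  0  -3/4  13/4 ]
  [ 0     0    0  1     0    -3 ]
  [ 0     0    0  0     1     1 ]
  [ 0     0    0  0     0     0 ]
R1 → R1 + 3/4·R3
  [ 1  -1/2  2/3  0  0   4 ]
  [ 0     0    0  1  0  -3 ]
  [ 0     0    0  0  1   1 ]
  [ 0     0    0  0  0   0 ]

[[1, -1/2, 2/3, 0, 0, 4], [0, 0, 0, 1, 0, -3], [0, 0, 0, 0, 1, 1], [0, 0, 0, 0, 0, 0]]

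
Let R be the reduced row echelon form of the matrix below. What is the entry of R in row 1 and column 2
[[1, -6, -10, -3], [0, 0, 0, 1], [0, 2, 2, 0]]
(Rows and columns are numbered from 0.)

Swap R2 and R3.
  [ 1  -6  -10  -3 ]
  [ 0   2    2   0 ]
  [ 0   0    0   1 ]
Multiply R2 by 1/2.
  [ 1  -6  -10  -3 ]
  [ 0   1    1   0 ]
  [ 0   0    0   1 ]
Add 3 times R3 to R1.
  [ 1  -6  -10  0 ]
  [ 0   1    1  0 ]
  [ 0   0    0  1 ]
Add 6 times R2 to R1.
  [ 1  0  -4  0 ]
  [ 0  1   1  0 ]
  [ 0  0   0  1 ]

1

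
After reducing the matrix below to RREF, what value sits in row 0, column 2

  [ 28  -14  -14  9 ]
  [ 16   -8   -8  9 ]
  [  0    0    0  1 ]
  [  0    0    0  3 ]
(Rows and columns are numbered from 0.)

R1 → 1/28·R1
  [  1  -1/2  -1/2  9/28 ]
  [ 16    -8    -8     9 ]
  [  0     0     0     1 ]
  [  0     0     0     3 ]
R2 → R2 − 16·R1
  [ 1  -1/2  -1/2  9/28 ]
  [ 0     0     0  27/7 ]
  [ 0     0     0     1 ]
  [ 0     0     0     3 ]
R2 → 7/27·R2
  [ 1  -1/2  -1/2  9/28 ]
  [ 0     0     0     1 ]
  [ 0     0     0     1 ]
  [ 0     0     0     3 ]
R3 → R3 − R2
  [ 1  -1/2  -1/2  9/28 ]
  [ 0     0     0     1 ]
  [ 0     0     0     0 ]
  [ 0     0     0     3 ]
R4 → R4 − 3·R2
  [ 1  -1/2  -1/2  9/28 ]
  [ 0     0     0     1 ]
  [ 0     0     0     0 ]
  [ 0     0     0     0 ]
R1 → R1 − 9/28·R2
  [ 1  -1/2  -1/2  0 ]
  [ 0     0     0  1 ]
  [ 0     0     0  0 ]
  [ 0     0     0  0 ]

-1/2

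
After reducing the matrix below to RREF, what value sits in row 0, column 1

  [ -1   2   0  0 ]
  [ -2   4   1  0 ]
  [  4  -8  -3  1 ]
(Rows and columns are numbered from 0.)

-2

r1 -> -1·r1
r2 -> r2 + 2·r1
r3 -> r3 − 4·r1
r3 -> r3 + 3·r2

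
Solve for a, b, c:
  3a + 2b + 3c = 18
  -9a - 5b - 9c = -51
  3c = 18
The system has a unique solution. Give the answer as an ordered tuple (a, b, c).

Form the augmented matrix and row-reduce:
  [  3   2   3  |   18 ]
  [ -9  -5  -9  |  -51 ]
  [  0   0   3  |   18 ]
Multiply r1 by 1/3.
  [  1  2/3   1  |    6 ]
  [ -9   -5  -9  |  -51 ]
  [  0    0   3  |   18 ]
Add 9 times r1 to r2.
  [ 1  2/3  1  |   6 ]
  [ 0    1  0  |   3 ]
  [ 0    0  3  |  18 ]
Multiply r3 by 1/3.
  [ 1  2/3  1  |  6 ]
  [ 0    1  0  |  3 ]
  [ 0    0  1  |  6 ]
Subtract r3 from r1.
  [ 1  2/3  0  |  0 ]
  [ 0    1  0  |  3 ]
  [ 0    0  1  |  6 ]
Subtract 2/3 times r2 from r1.
  [ 1  0  0  |  -2 ]
  [ 0  1  0  |   3 ]
  [ 0  0  1  |   6 ]
Reading off the last column: a = -2, b = 3, c = 6.

(-2, 3, 6)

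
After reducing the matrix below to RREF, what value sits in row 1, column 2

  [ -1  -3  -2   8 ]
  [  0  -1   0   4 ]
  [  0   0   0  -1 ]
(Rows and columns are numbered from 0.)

0

R1 ← -1·R1
  [ 1   3  2  -8 ]
  [ 0  -1  0   4 ]
  [ 0   0  0  -1 ]
R2 ← -1·R2
  [ 1  3  2  -8 ]
  [ 0  1  0  -4 ]
  [ 0  0  0  -1 ]
R3 ← -1·R3
  [ 1  3  2  -8 ]
  [ 0  1  0  -4 ]
  [ 0  0  0   1 ]
R2 ← R2 + 4·R3
  [ 1  3  2  -8 ]
  [ 0  1  0   0 ]
  [ 0  0  0   1 ]
R1 ← R1 + 8·R3
  [ 1  3  2  0 ]
  [ 0  1  0  0 ]
  [ 0  0  0  1 ]
R1 ← R1 − 3·R2
  [ 1  0  2  0 ]
  [ 0  1  0  0 ]
  [ 0  0  0  1 ]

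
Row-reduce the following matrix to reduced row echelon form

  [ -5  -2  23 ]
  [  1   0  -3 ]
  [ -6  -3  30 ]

Multiply R1 by -1/5.
Subtract R1 from R2.
Add 6 times R1 to R3.
Multiply R2 by -5/2.
Add 3/5 times R2 to R3.
Subtract 2/5 times R2 from R1.

[[1, 0, -3], [0, 1, -4], [0, 0, 0]]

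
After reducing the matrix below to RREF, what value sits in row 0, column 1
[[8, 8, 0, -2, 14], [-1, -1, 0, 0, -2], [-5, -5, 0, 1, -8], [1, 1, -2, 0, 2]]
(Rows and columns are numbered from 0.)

1

R1 → 1/8·R1
  [  1   1   0  -1/4  7/4 ]
  [ -1  -1   0     0   -2 ]
  [ -5  -5   0     1   -8 ]
  [  1   1  -2     0    2 ]
R2 → R2 + R1
  [  1   1   0  -1/4   7/4 ]
  [  0   0   0  -1/4  -1/4 ]
  [ -5  -5   0     1    -8 ]
  [  1   1  -2     0     2 ]
R3 → R3 + 5·R1
  [ 1  1   0  -1/4   7/4 ]
  [ 0  0   0  -1/4  -1/4 ]
  [ 0  0   0  -1/4   3/4 ]
  [ 1  1  -2     0     2 ]
R4 → R4 − R1
  [ 1  1   0  -1/4   7/4 ]
  [ 0  0   0  -1/4  -1/4 ]
  [ 0  0   0  -1/4   3/4 ]
  [ 0  0  -2   1/4   1/4 ]
R2 <=> R4
  [ 1  1   0  -1/4   7/4 ]
  [ 0  0  -2   1/4   1/4 ]
  [ 0  0   0  -1/4   3/4 ]
  [ 0  0   0  -1/4  -1/4 ]
R2 → -1/2·R2
  [ 1  1  0  -1/4   7/4 ]
  [ 0  0  1  -1/8  -1/8 ]
  [ 0  0  0  -1/4   3/4 ]
  [ 0  0  0  -1/4  -1/4 ]
R3 → -4·R3
  [ 1  1  0  -1/4   7/4 ]
  [ 0  0  1  -1/8  -1/8 ]
  [ 0  0  0     1    -3 ]
  [ 0  0  0  -1/4  -1/4 ]
R4 → R4 + 1/4·R3
  [ 1  1  0  -1/4   7/4 ]
  [ 0  0  1  -1/8  -1/8 ]
  [ 0  0  0     1    -3 ]
  [ 0  0  0     0    -1 ]
R4 → -1·R4
  [ 1  1  0  -1/4   7/4 ]
  [ 0  0  1  -1/8  -1/8 ]
  [ 0  0  0     1    -3 ]
  [ 0  0  0     0     1 ]
R3 → R3 + 3·R4
  [ 1  1  0  -1/4   7/4 ]
  [ 0  0  1  -1/8  -1/8 ]
  [ 0  0  0     1     0 ]
  [ 0  0  0     0     1 ]
R2 → R2 + 1/8·R4
  [ 1  1  0  -1/4  7/4 ]
  [ 0  0  1  -1/8    0 ]
  [ 0  0  0     1    0 ]
  [ 0  0  0     0    1 ]
R1 → R1 − 7/4·R4
  [ 1  1  0  -1/4  0 ]
  [ 0  0  1  -1/8  0 ]
  [ 0  0  0     1  0 ]
  [ 0  0  0     0  1 ]
R2 → R2 + 1/8·R3
  [ 1  1  0  -1/4  0 ]
  [ 0  0  1     0  0 ]
  [ 0  0  0     1  0 ]
  [ 0  0  0     0  1 ]
R1 → R1 + 1/4·R3
  [ 1  1  0  0  0 ]
  [ 0  0  1  0  0 ]
  [ 0  0  0  1  0 ]
  [ 0  0  0  0  1 ]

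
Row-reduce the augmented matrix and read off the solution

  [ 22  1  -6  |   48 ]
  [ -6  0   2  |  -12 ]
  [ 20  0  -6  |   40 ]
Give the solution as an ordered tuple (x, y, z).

(2, 4, 0)

r1 -> 1/22·r1
  [  1  1/22  -3/11  |  24/11 ]
  [ -6     0      2  |    -12 ]
  [ 20     0     -6  |     40 ]
r2 -> r2 + 6·r1
  [  1  1/22  -3/11  |  24/11 ]
  [  0  3/11   4/11  |  12/11 ]
  [ 20     0     -6  |     40 ]
r3 -> r3 − 20·r1
  [ 1    1/22  -3/11  |   24/11 ]
  [ 0    3/11   4/11  |   12/11 ]
  [ 0  -10/11  -6/11  |  -40/11 ]
r2 -> 11/3·r2
  [ 1    1/22  -3/11  |   24/11 ]
  [ 0       1    4/3  |       4 ]
  [ 0  -10/11  -6/11  |  -40/11 ]
r3 -> r3 + 10/11·r2
  [ 1  1/22  -3/11  |  24/11 ]
  [ 0     1    4/3  |      4 ]
  [ 0     0    2/3  |      0 ]
r3 -> 3/2·r3
  [ 1  1/22  -3/11  |  24/11 ]
  [ 0     1    4/3  |      4 ]
  [ 0     0      1  |      0 ]
r2 -> r2 − 4/3·r3
  [ 1  1/22  -3/11  |  24/11 ]
  [ 0     1      0  |      4 ]
  [ 0     0      1  |      0 ]
r1 -> r1 + 3/11·r3
  [ 1  1/22  0  |  24/11 ]
  [ 0     1  0  |      4 ]
  [ 0     0  1  |      0 ]
r1 -> r1 − 1/22·r2
  [ 1  0  0  |  2 ]
  [ 0  1  0  |  4 ]
  [ 0  0  1  |  0 ]
Reading off the last column: x = 2, y = 4, z = 0.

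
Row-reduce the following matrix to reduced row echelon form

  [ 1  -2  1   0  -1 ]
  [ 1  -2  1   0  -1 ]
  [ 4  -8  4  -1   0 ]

[[1, -2, 1, 0, -1], [0, 0, 0, 1, -4], [0, 0, 0, 0, 0]]

r2 -> r2 − r1
  [ 1  -2  1   0  -1 ]
  [ 0   0  0   0   0 ]
  [ 4  -8  4  -1   0 ]
r3 -> r3 − 4·r1
  [ 1  -2  1   0  -1 ]
  [ 0   0  0   0   0 ]
  [ 0   0  0  -1   4 ]
r2 <-> r3
  [ 1  -2  1   0  -1 ]
  [ 0   0  0  -1   4 ]
  [ 0   0  0   0   0 ]
r2 -> -1·r2
  [ 1  -2  1  0  -1 ]
  [ 0   0  0  1  -4 ]
  [ 0   0  0  0   0 ]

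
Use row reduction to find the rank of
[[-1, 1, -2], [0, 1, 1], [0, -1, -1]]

rank = 2

r1 -> -1·r1
  [ 1  -1   2 ]
  [ 0   1   1 ]
  [ 0  -1  -1 ]
r3 -> r3 + r2
  [ 1  -1  2 ]
  [ 0   1  1 ]
  [ 0   0  0 ]
r1 -> r1 + r2
  [ 1  0  3 ]
  [ 0  1  1 ]
  [ 0  0  0 ]
The reduced form has 2 nonzero rows.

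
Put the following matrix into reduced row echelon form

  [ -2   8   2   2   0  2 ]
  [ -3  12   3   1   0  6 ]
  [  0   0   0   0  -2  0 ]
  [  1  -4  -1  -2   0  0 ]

r1 := -1/2·r1
  [  1  -4  -1  -1   0  -1 ]
  [ -3  12   3   1   0   6 ]
  [  0   0   0   0  -2   0 ]
  [  1  -4  -1  -2   0   0 ]
r2 := r2 + 3·r1
  [ 1  -4  -1  -1   0  -1 ]
  [ 0   0   0  -2   0   3 ]
  [ 0   0   0   0  -2   0 ]
  [ 1  -4  -1  -2   0   0 ]
r4 := r4 − r1
  [ 1  -4  -1  -1   0  -1 ]
  [ 0   0   0  -2   0   3 ]
  [ 0   0   0   0  -2   0 ]
  [ 0   0   0  -1   0   1 ]
r2 := -1/2·r2
  [ 1  -4  -1  -1   0    -1 ]
  [ 0   0   0   1   0  -3/2 ]
  [ 0   0   0   0  -2     0 ]
  [ 0   0   0  -1   0     1 ]
r4 := r4 + r2
  [ 1  -4  -1  -1   0    -1 ]
  [ 0   0   0   1   0  -3/2 ]
  [ 0   0   0   0  -2     0 ]
  [ 0   0   0   0   0  -1/2 ]
r3 := -1/2·r3
  [ 1  -4  -1  -1  0    -1 ]
  [ 0   0   0   1  0  -3/2 ]
  [ 0   0   0   0  1     0 ]
  [ 0   0   0   0  0  -1/2 ]
r4 := -2·r4
  [ 1  -4  -1  -1  0    -1 ]
  [ 0   0   0   1  0  -3/2 ]
  [ 0   0   0   0  1     0 ]
  [ 0   0   0   0  0     1 ]
r2 := r2 + 3/2·r4
  [ 1  -4  -1  -1  0  -1 ]
  [ 0   0   0   1  0   0 ]
  [ 0   0   0   0  1   0 ]
  [ 0   0   0   0  0   1 ]
r1 := r1 + r4
  [ 1  -4  -1  -1  0  0 ]
  [ 0   0   0   1  0  0 ]
  [ 0   0   0   0  1  0 ]
  [ 0   0   0   0  0  1 ]
r1 := r1 + r2
  [ 1  -4  -1  0  0  0 ]
  [ 0   0   0  1  0  0 ]
  [ 0   0   0  0  1  0 ]
  [ 0   0   0  0  0  1 ]

[[1, -4, -1, 0, 0, 0], [0, 0, 0, 1, 0, 0], [0, 0, 0, 0, 1, 0], [0, 0, 0, 0, 0, 1]]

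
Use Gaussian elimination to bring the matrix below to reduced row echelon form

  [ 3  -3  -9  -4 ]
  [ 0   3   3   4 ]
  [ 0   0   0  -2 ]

[[1, 0, -2, 0], [0, 1, 1, 0], [0, 0, 0, 1]]

R1 ← 1/3·R1
  [ 1  -1  -3  -4/3 ]
  [ 0   3   3     4 ]
  [ 0   0   0    -2 ]
R2 ← 1/3·R2
  [ 1  -1  -3  -4/3 ]
  [ 0   1   1   4/3 ]
  [ 0   0   0    -2 ]
R3 ← -1/2·R3
  [ 1  -1  -3  -4/3 ]
  [ 0   1   1   4/3 ]
  [ 0   0   0     1 ]
R2 ← R2 − 4/3·R3
  [ 1  -1  -3  -4/3 ]
  [ 0   1   1     0 ]
  [ 0   0   0     1 ]
R1 ← R1 + 4/3·R3
  [ 1  -1  -3  0 ]
  [ 0   1   1  0 ]
  [ 0   0   0  1 ]
R1 ← R1 + R2
  [ 1  0  -2  0 ]
  [ 0  1   1  0 ]
  [ 0  0   0  1 ]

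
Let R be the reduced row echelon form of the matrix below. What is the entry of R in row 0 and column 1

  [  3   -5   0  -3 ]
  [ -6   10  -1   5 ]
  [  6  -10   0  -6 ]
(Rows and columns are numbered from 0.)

R1 -> 1/3·R1
  [  1  -5/3   0  -1 ]
  [ -6    10  -1   5 ]
  [  6   -10   0  -6 ]
R2 -> R2 + 6·R1
  [ 1  -5/3   0  -1 ]
  [ 0     0  -1  -1 ]
  [ 6   -10   0  -6 ]
R3 -> R3 − 6·R1
  [ 1  -5/3   0  -1 ]
  [ 0     0  -1  -1 ]
  [ 0     0   0   0 ]
R2 -> -1·R2
  [ 1  -5/3  0  -1 ]
  [ 0     0  1   1 ]
  [ 0     0  0   0 ]

-5/3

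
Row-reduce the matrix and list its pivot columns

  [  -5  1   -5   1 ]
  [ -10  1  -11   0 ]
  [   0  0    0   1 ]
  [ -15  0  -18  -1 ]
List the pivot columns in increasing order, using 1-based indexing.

1, 2, 4

Multiply R1 by -1/5.
  [   1  -1/5    1  -1/5 ]
  [ -10     1  -11     0 ]
  [   0     0    0     1 ]
  [ -15     0  -18    -1 ]
Add 10 times R1 to R2.
  [   1  -1/5    1  -1/5 ]
  [   0    -1   -1    -2 ]
  [   0     0    0     1 ]
  [ -15     0  -18    -1 ]
Add 15 times R1 to R4.
  [ 1  -1/5   1  -1/5 ]
  [ 0    -1  -1    -2 ]
  [ 0     0   0     1 ]
  [ 0    -3  -3    -4 ]
Multiply R2 by -1.
  [ 1  -1/5   1  -1/5 ]
  [ 0     1   1     2 ]
  [ 0     0   0     1 ]
  [ 0    -3  -3    -4 ]
Add 3 times R2 to R4.
  [ 1  -1/5  1  -1/5 ]
  [ 0     1  1     2 ]
  [ 0     0  0     1 ]
  [ 0     0  0     2 ]
Subtract 2 times R3 from R4.
  [ 1  -1/5  1  -1/5 ]
  [ 0     1  1     2 ]
  [ 0     0  0     1 ]
  [ 0     0  0     0 ]
Subtract 2 times R3 from R2.
  [ 1  -1/5  1  -1/5 ]
  [ 0     1  1     0 ]
  [ 0     0  0     1 ]
  [ 0     0  0     0 ]
Add 1/5 times R3 to R1.
  [ 1  -1/5  1  0 ]
  [ 0     1  1  0 ]
  [ 0     0  0  1 ]
  [ 0     0  0  0 ]
Add 1/5 times R2 to R1.
  [ 1  0  6/5  0 ]
  [ 0  1    1  0 ]
  [ 0  0    0  1 ]
  [ 0  0    0  0 ]
Pivot columns are the columns containing a leading 1.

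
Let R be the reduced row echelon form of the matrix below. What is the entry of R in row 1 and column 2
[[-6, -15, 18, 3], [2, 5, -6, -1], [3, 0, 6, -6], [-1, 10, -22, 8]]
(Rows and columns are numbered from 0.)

Multiply R1 by -1/6.
  [  1  5/2   -3  -1/2 ]
  [  2    5   -6    -1 ]
  [  3    0    6    -6 ]
  [ -1   10  -22     8 ]
Subtract 2 times R1 from R2.
  [  1  5/2   -3  -1/2 ]
  [  0    0    0     0 ]
  [  3    0    6    -6 ]
  [ -1   10  -22     8 ]
Subtract 3 times R1 from R3.
  [  1    5/2   -3  -1/2 ]
  [  0      0    0     0 ]
  [  0  -15/2   15  -9/2 ]
  [ -1     10  -22     8 ]
Add R1 to R4.
  [ 1    5/2   -3  -1/2 ]
  [ 0      0    0     0 ]
  [ 0  -15/2   15  -9/2 ]
  [ 0   25/2  -25  15/2 ]
Swap R2 and R3.
  [ 1    5/2   -3  -1/2 ]
  [ 0  -15/2   15  -9/2 ]
  [ 0      0    0     0 ]
  [ 0   25/2  -25  15/2 ]
Multiply R2 by -2/15.
  [ 1   5/2   -3  -1/2 ]
  [ 0     1   -2   3/5 ]
  [ 0     0    0     0 ]
  [ 0  25/2  -25  15/2 ]
Subtract 25/2 times R2 from R4.
  [ 1  5/2  -3  -1/2 ]
  [ 0    1  -2   3/5 ]
  [ 0    0   0     0 ]
  [ 0    0   0     0 ]
Subtract 5/2 times R2 from R1.
  [ 1  0   2   -2 ]
  [ 0  1  -2  3/5 ]
  [ 0  0   0    0 ]
  [ 0  0   0    0 ]

-2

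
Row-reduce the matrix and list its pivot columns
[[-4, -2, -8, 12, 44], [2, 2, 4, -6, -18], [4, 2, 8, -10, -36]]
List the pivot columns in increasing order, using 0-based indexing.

0, 1, 3

r1 -> -1/4·r1
  [ 1  1/2  2   -3  -11 ]
  [ 2    2  4   -6  -18 ]
  [ 4    2  8  -10  -36 ]
r2 -> r2 − 2·r1
  [ 1  1/2  2   -3  -11 ]
  [ 0    1  0    0    4 ]
  [ 4    2  8  -10  -36 ]
r3 -> r3 − 4·r1
  [ 1  1/2  2  -3  -11 ]
  [ 0    1  0   0    4 ]
  [ 0    0  0   2    8 ]
r3 -> 1/2·r3
  [ 1  1/2  2  -3  -11 ]
  [ 0    1  0   0    4 ]
  [ 0    0  0   1    4 ]
r1 -> r1 + 3·r3
  [ 1  1/2  2  0  1 ]
  [ 0    1  0  0  4 ]
  [ 0    0  0  1  4 ]
r1 -> r1 − 1/2·r2
  [ 1  0  2  0  -1 ]
  [ 0  1  0  0   4 ]
  [ 0  0  0  1   4 ]
Pivot columns are the columns containing a leading 1.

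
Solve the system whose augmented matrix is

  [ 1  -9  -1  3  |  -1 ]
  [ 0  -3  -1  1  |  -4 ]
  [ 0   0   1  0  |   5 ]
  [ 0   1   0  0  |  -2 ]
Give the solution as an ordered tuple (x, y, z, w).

Multiply ρ2 by -1/3.
  [ 1  -9   -1     3  |   -1 ]
  [ 0   1  1/3  -1/3  |  4/3 ]
  [ 0   0    1     0  |    5 ]
  [ 0   1    0     0  |   -2 ]
Subtract ρ2 from ρ4.
  [ 1  -9    -1     3  |     -1 ]
  [ 0   1   1/3  -1/3  |    4/3 ]
  [ 0   0     1     0  |      5 ]
  [ 0   0  -1/3   1/3  |  -10/3 ]
Add 1/3 times ρ3 to ρ4.
  [ 1  -9   -1     3  |    -1 ]
  [ 0   1  1/3  -1/3  |   4/3 ]
  [ 0   0    1     0  |     5 ]
  [ 0   0    0   1/3  |  -5/3 ]
Multiply ρ4 by 3.
  [ 1  -9   -1     3  |   -1 ]
  [ 0   1  1/3  -1/3  |  4/3 ]
  [ 0   0    1     0  |    5 ]
  [ 0   0    0     1  |   -5 ]
Add 1/3 times ρ4 to ρ2.
  [ 1  -9   -1  3  |    -1 ]
  [ 0   1  1/3  0  |  -1/3 ]
  [ 0   0    1  0  |     5 ]
  [ 0   0    0  1  |    -5 ]
Subtract 3 times ρ4 from ρ1.
  [ 1  -9   -1  0  |    14 ]
  [ 0   1  1/3  0  |  -1/3 ]
  [ 0   0    1  0  |     5 ]
  [ 0   0    0  1  |    -5 ]
Subtract 1/3 times ρ3 from ρ2.
  [ 1  -9  -1  0  |  14 ]
  [ 0   1   0  0  |  -2 ]
  [ 0   0   1  0  |   5 ]
  [ 0   0   0  1  |  -5 ]
Add ρ3 to ρ1.
  [ 1  -9  0  0  |  19 ]
  [ 0   1  0  0  |  -2 ]
  [ 0   0  1  0  |   5 ]
  [ 0   0  0  1  |  -5 ]
Add 9 times ρ2 to ρ1.
  [ 1  0  0  0  |   1 ]
  [ 0  1  0  0  |  -2 ]
  [ 0  0  1  0  |   5 ]
  [ 0  0  0  1  |  -5 ]
Reading off the last column: x = 1, y = -2, z = 5, w = -5.

(1, -2, 5, -5)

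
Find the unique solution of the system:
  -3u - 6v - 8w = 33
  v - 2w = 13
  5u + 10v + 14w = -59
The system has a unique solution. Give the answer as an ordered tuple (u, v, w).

(3, 1, -6)

Form the augmented matrix and row-reduce:
  [ -3  -6  -8  |   33 ]
  [  0   1  -2  |   13 ]
  [  5  10  14  |  -59 ]
Multiply R1 by -1/3.
  [ 1   2  8/3  |  -11 ]
  [ 0   1   -2  |   13 ]
  [ 5  10   14  |  -59 ]
Subtract 5 times R1 from R3.
  [ 1  2  8/3  |  -11 ]
  [ 0  1   -2  |   13 ]
  [ 0  0  2/3  |   -4 ]
Multiply R3 by 3/2.
  [ 1  2  8/3  |  -11 ]
  [ 0  1   -2  |   13 ]
  [ 0  0    1  |   -6 ]
Add 2 times R3 to R2.
  [ 1  2  8/3  |  -11 ]
  [ 0  1    0  |    1 ]
  [ 0  0    1  |   -6 ]
Subtract 8/3 times R3 from R1.
  [ 1  2  0  |   5 ]
  [ 0  1  0  |   1 ]
  [ 0  0  1  |  -6 ]
Subtract 2 times R2 from R1.
  [ 1  0  0  |   3 ]
  [ 0  1  0  |   1 ]
  [ 0  0  1  |  -6 ]
Reading off the last column: u = 3, v = 1, w = -6.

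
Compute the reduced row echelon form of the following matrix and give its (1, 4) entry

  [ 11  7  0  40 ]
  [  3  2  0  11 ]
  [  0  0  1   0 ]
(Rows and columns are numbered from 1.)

3

ρ1 := 1/11·ρ1
  [ 1  7/11  0  40/11 ]
  [ 3     2  0     11 ]
  [ 0     0  1      0 ]
ρ2 := ρ2 − 3·ρ1
  [ 1  7/11  0  40/11 ]
  [ 0  1/11  0   1/11 ]
  [ 0     0  1      0 ]
ρ2 := 11·ρ2
  [ 1  7/11  0  40/11 ]
  [ 0     1  0      1 ]
  [ 0     0  1      0 ]
ρ1 := ρ1 − 7/11·ρ2
  [ 1  0  0  3 ]
  [ 0  1  0  1 ]
  [ 0  0  1  0 ]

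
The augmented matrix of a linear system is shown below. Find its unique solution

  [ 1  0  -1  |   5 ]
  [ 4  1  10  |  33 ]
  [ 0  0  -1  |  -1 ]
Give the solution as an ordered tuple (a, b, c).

(6, -1, 1)

Subtract 4 times R1 from R2.
  [ 1  0  -1  |   5 ]
  [ 0  1  14  |  13 ]
  [ 0  0  -1  |  -1 ]
Multiply R3 by -1.
  [ 1  0  -1  |   5 ]
  [ 0  1  14  |  13 ]
  [ 0  0   1  |   1 ]
Subtract 14 times R3 from R2.
  [ 1  0  -1  |   5 ]
  [ 0  1   0  |  -1 ]
  [ 0  0   1  |   1 ]
Add R3 to R1.
  [ 1  0  0  |   6 ]
  [ 0  1  0  |  -1 ]
  [ 0  0  1  |   1 ]
Reading off the last column: a = 6, b = -1, c = 1.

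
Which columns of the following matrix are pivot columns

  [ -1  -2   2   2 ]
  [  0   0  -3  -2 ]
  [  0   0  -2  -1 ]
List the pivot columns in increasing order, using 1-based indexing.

ρ1 -> -1·ρ1
ρ2 -> -1/3·ρ2
ρ3 -> ρ3 + 2·ρ2
ρ3 -> 3·ρ3
ρ2 -> ρ2 − 2/3·ρ3
ρ1 -> ρ1 + 2·ρ3
ρ1 -> ρ1 + 2·ρ2
Pivot columns are the columns containing a leading 1.

1, 3, 4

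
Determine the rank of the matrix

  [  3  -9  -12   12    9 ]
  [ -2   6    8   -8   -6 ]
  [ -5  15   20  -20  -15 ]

Multiply R1 by 1/3.
  [  1  -3  -4    4    3 ]
  [ -2   6   8   -8   -6 ]
  [ -5  15  20  -20  -15 ]
Add 2 times R1 to R2.
  [  1  -3  -4    4    3 ]
  [  0   0   0    0    0 ]
  [ -5  15  20  -20  -15 ]
Add 5 times R1 to R3.
  [ 1  -3  -4  4  3 ]
  [ 0   0   0  0  0 ]
  [ 0   0   0  0  0 ]
The reduced form has 1 nonzero row.

rank = 1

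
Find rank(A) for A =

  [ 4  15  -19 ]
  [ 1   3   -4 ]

R1 ← 1/4·R1
  [ 1  15/4  -19/4 ]
  [ 1     3     -4 ]
R2 ← R2 − R1
  [ 1  15/4  -19/4 ]
  [ 0  -3/4    3/4 ]
R2 ← -4/3·R2
  [ 1  15/4  -19/4 ]
  [ 0     1     -1 ]
R1 ← R1 − 15/4·R2
  [ 1  0  -1 ]
  [ 0  1  -1 ]
The reduced form has 2 nonzero rows.

rank = 2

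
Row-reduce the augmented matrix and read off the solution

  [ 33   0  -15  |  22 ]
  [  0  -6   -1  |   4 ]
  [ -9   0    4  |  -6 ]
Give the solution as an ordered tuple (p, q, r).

(2/3, -2/3, 0)

R1 → 1/33·R1
  [  1   0  -5/11  |  2/3 ]
  [  0  -6     -1  |    4 ]
  [ -9   0      4  |   -6 ]
R3 → R3 + 9·R1
  [ 1   0  -5/11  |  2/3 ]
  [ 0  -6     -1  |    4 ]
  [ 0   0  -1/11  |    0 ]
R2 → -1/6·R2
  [ 1  0  -5/11  |   2/3 ]
  [ 0  1    1/6  |  -2/3 ]
  [ 0  0  -1/11  |     0 ]
R3 → -11·R3
  [ 1  0  -5/11  |   2/3 ]
  [ 0  1    1/6  |  -2/3 ]
  [ 0  0      1  |     0 ]
R2 → R2 − 1/6·R3
  [ 1  0  -5/11  |   2/3 ]
  [ 0  1      0  |  -2/3 ]
  [ 0  0      1  |     0 ]
R1 → R1 + 5/11·R3
  [ 1  0  0  |   2/3 ]
  [ 0  1  0  |  -2/3 ]
  [ 0  0  1  |     0 ]
Reading off the last column: p = 2/3, q = -2/3, r = 0.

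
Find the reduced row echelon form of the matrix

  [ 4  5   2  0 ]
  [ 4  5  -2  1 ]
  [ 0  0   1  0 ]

R1 -> 1/4·R1
  [ 1  5/4  1/2  0 ]
  [ 4    5   -2  1 ]
  [ 0    0    1  0 ]
R2 -> R2 − 4·R1
  [ 1  5/4  1/2  0 ]
  [ 0    0   -4  1 ]
  [ 0    0    1  0 ]
R2 -> -1/4·R2
  [ 1  5/4  1/2     0 ]
  [ 0    0    1  -1/4 ]
  [ 0    0    1     0 ]
R3 -> R3 − R2
  [ 1  5/4  1/2     0 ]
  [ 0    0    1  -1/4 ]
  [ 0    0    0   1/4 ]
R3 -> 4·R3
  [ 1  5/4  1/2     0 ]
  [ 0    0    1  -1/4 ]
  [ 0    0    0     1 ]
R2 -> R2 + 1/4·R3
  [ 1  5/4  1/2  0 ]
  [ 0    0    1  0 ]
  [ 0    0    0  1 ]
R1 -> R1 − 1/2·R2
  [ 1  5/4  0  0 ]
  [ 0    0  1  0 ]
  [ 0    0  0  1 ]

[[1, 5/4, 0, 0], [0, 0, 1, 0], [0, 0, 0, 1]]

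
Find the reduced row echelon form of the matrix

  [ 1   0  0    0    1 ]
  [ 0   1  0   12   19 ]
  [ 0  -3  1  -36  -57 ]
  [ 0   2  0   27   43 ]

[[1, 0, 0, 0, 1], [0, 1, 0, 0, -1], [0, 0, 1, 0, 0], [0, 0, 0, 1, 5/3]]

r3 ← r3 + 3·r2
  [ 1  0  0   0   1 ]
  [ 0  1  0  12  19 ]
  [ 0  0  1   0   0 ]
  [ 0  2  0  27  43 ]
r4 ← r4 − 2·r2
  [ 1  0  0   0   1 ]
  [ 0  1  0  12  19 ]
  [ 0  0  1   0   0 ]
  [ 0  0  0   3   5 ]
r4 ← 1/3·r4
  [ 1  0  0   0    1 ]
  [ 0  1  0  12   19 ]
  [ 0  0  1   0    0 ]
  [ 0  0  0   1  5/3 ]
r2 ← r2 − 12·r4
  [ 1  0  0  0    1 ]
  [ 0  1  0  0   -1 ]
  [ 0  0  1  0    0 ]
  [ 0  0  0  1  5/3 ]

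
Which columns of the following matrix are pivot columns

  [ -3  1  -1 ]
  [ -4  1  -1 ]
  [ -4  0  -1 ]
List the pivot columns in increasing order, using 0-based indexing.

R1 -> -1/3·R1
  [  1  -1/3  1/3 ]
  [ -4     1   -1 ]
  [ -4     0   -1 ]
R2 -> R2 + 4·R1
  [  1  -1/3  1/3 ]
  [  0  -1/3  1/3 ]
  [ -4     0   -1 ]
R3 -> R3 + 4·R1
  [ 1  -1/3  1/3 ]
  [ 0  -1/3  1/3 ]
  [ 0  -4/3  1/3 ]
R2 -> -3·R2
  [ 1  -1/3  1/3 ]
  [ 0     1   -1 ]
  [ 0  -4/3  1/3 ]
R3 -> R3 + 4/3·R2
  [ 1  -1/3  1/3 ]
  [ 0     1   -1 ]
  [ 0     0   -1 ]
R3 -> -1·R3
  [ 1  -1/3  1/3 ]
  [ 0     1   -1 ]
  [ 0     0    1 ]
R2 -> R2 + R3
  [ 1  -1/3  1/3 ]
  [ 0     1    0 ]
  [ 0     0    1 ]
R1 -> R1 − 1/3·R3
  [ 1  -1/3  0 ]
  [ 0     1  0 ]
  [ 0     0  1 ]
R1 -> R1 + 1/3·R2
  [ 1  0  0 ]
  [ 0  1  0 ]
  [ 0  0  1 ]
Pivot columns are the columns containing a leading 1.

0, 1, 2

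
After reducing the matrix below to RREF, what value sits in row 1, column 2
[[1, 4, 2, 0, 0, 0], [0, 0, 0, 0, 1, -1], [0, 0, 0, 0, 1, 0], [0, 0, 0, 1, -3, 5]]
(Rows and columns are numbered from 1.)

R2 <=> R4
  [ 1  4  2  0   0   0 ]
  [ 0  0  0  1  -3   5 ]
  [ 0  0  0  0   1   0 ]
  [ 0  0  0  0   1  -1 ]
R4 -> R4 − R3
  [ 1  4  2  0   0   0 ]
  [ 0  0  0  1  -3   5 ]
  [ 0  0  0  0   1   0 ]
  [ 0  0  0  0   0  -1 ]
R4 -> -1·R4
  [ 1  4  2  0   0  0 ]
  [ 0  0  0  1  -3  5 ]
  [ 0  0  0  0   1  0 ]
  [ 0  0  0  0   0  1 ]
R2 -> R2 − 5·R4
  [ 1  4  2  0   0  0 ]
  [ 0  0  0  1  -3  0 ]
  [ 0  0  0  0   1  0 ]
  [ 0  0  0  0   0  1 ]
R2 -> R2 + 3·R3
  [ 1  4  2  0  0  0 ]
  [ 0  0  0  1  0  0 ]
  [ 0  0  0  0  1  0 ]
  [ 0  0  0  0  0  1 ]

4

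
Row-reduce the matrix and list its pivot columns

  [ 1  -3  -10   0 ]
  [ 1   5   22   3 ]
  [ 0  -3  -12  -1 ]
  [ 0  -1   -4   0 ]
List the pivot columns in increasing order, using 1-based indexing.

r2 -> r2 − r1
  [ 1  -3  -10   0 ]
  [ 0   8   32   3 ]
  [ 0  -3  -12  -1 ]
  [ 0  -1   -4   0 ]
r2 -> 1/8·r2
  [ 1  -3  -10    0 ]
  [ 0   1    4  3/8 ]
  [ 0  -3  -12   -1 ]
  [ 0  -1   -4    0 ]
r3 -> r3 + 3·r2
  [ 1  -3  -10    0 ]
  [ 0   1    4  3/8 ]
  [ 0   0    0  1/8 ]
  [ 0  -1   -4    0 ]
r4 -> r4 + r2
  [ 1  -3  -10    0 ]
  [ 0   1    4  3/8 ]
  [ 0   0    0  1/8 ]
  [ 0   0    0  3/8 ]
r3 -> 8·r3
  [ 1  -3  -10    0 ]
  [ 0   1    4  3/8 ]
  [ 0   0    0    1 ]
  [ 0   0    0  3/8 ]
r4 -> r4 − 3/8·r3
  [ 1  -3  -10    0 ]
  [ 0   1    4  3/8 ]
  [ 0   0    0    1 ]
  [ 0   0    0    0 ]
r2 -> r2 − 3/8·r3
  [ 1  -3  -10  0 ]
  [ 0   1    4  0 ]
  [ 0   0    0  1 ]
  [ 0   0    0  0 ]
r1 -> r1 + 3·r2
  [ 1  0  2  0 ]
  [ 0  1  4  0 ]
  [ 0  0  0  1 ]
  [ 0  0  0  0 ]
Pivot columns are the columns containing a leading 1.

1, 2, 4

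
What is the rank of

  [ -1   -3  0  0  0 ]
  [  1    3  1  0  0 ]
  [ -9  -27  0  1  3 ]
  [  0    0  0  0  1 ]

r1 → -1·r1
  [  1    3  0  0  0 ]
  [  1    3  1  0  0 ]
  [ -9  -27  0  1  3 ]
  [  0    0  0  0  1 ]
r2 → r2 − r1
  [  1    3  0  0  0 ]
  [  0    0  1  0  0 ]
  [ -9  -27  0  1  3 ]
  [  0    0  0  0  1 ]
r3 → r3 + 9·r1
  [ 1  3  0  0  0 ]
  [ 0  0  1  0  0 ]
  [ 0  0  0  1  3 ]
  [ 0  0  0  0  1 ]
r3 → r3 − 3·r4
  [ 1  3  0  0  0 ]
  [ 0  0  1  0  0 ]
  [ 0  0  0  1  0 ]
  [ 0  0  0  0  1 ]
The reduced form has 4 nonzero rows.

rank = 4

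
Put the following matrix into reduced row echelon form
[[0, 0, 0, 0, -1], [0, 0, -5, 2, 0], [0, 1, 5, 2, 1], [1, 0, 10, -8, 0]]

R1 ↔ R4
  [ 1  0  10  -8   0 ]
  [ 0  0  -5   2   0 ]
  [ 0  1   5   2   1 ]
  [ 0  0   0   0  -1 ]
R2 ↔ R3
  [ 1  0  10  -8   0 ]
  [ 0  1   5   2   1 ]
  [ 0  0  -5   2   0 ]
  [ 0  0   0   0  -1 ]
R3 → -1/5·R3
  [ 1  0  10    -8   0 ]
  [ 0  1   5     2   1 ]
  [ 0  0   1  -2/5   0 ]
  [ 0  0   0     0  -1 ]
R4 → -1·R4
  [ 1  0  10    -8  0 ]
  [ 0  1   5     2  1 ]
  [ 0  0   1  -2/5  0 ]
  [ 0  0   0     0  1 ]
R2 → R2 − R4
  [ 1  0  10    -8  0 ]
  [ 0  1   5     2  0 ]
  [ 0  0   1  -2/5  0 ]
  [ 0  0   0     0  1 ]
R2 → R2 − 5·R3
  [ 1  0  10    -8  0 ]
  [ 0  1   0     4  0 ]
  [ 0  0   1  -2/5  0 ]
  [ 0  0   0     0  1 ]
R1 → R1 − 10·R3
  [ 1  0  0    -4  0 ]
  [ 0  1  0     4  0 ]
  [ 0  0  1  -2/5  0 ]
  [ 0  0  0     0  1 ]

[[1, 0, 0, -4, 0], [0, 1, 0, 4, 0], [0, 0, 1, -2/5, 0], [0, 0, 0, 0, 1]]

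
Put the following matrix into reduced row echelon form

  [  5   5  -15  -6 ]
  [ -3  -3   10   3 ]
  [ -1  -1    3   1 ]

R1 -> 1/5·R1
R2 -> R2 + 3·R1
R3 -> R3 + R1
R3 -> -5·R3
R2 -> R2 + 3/5·R3
R1 -> R1 + 6/5·R3
R1 -> R1 + 3·R2

[[1, 1, 0, 0], [0, 0, 1, 0], [0, 0, 0, 1]]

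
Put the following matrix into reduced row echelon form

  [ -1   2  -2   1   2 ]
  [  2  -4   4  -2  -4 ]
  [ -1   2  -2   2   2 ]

R1 ← -1·R1
  [  1  -2   2  -1  -2 ]
  [  2  -4   4  -2  -4 ]
  [ -1   2  -2   2   2 ]
R2 ← R2 − 2·R1
  [  1  -2   2  -1  -2 ]
  [  0   0   0   0   0 ]
  [ -1   2  -2   2   2 ]
R3 ← R3 + R1
  [ 1  -2  2  -1  -2 ]
  [ 0   0  0   0   0 ]
  [ 0   0  0   1   0 ]
R2 <-> R3
  [ 1  -2  2  -1  -2 ]
  [ 0   0  0   1   0 ]
  [ 0   0  0   0   0 ]
R1 ← R1 + R2
  [ 1  -2  2  0  -2 ]
  [ 0   0  0  1   0 ]
  [ 0   0  0  0   0 ]

[[1, -2, 2, 0, -2], [0, 0, 0, 1, 0], [0, 0, 0, 0, 0]]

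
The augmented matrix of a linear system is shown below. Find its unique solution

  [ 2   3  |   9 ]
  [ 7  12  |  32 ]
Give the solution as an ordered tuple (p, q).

(4, 1/3)

R1 ← 1/2·R1
  [ 1  3/2  |  9/2 ]
  [ 7   12  |   32 ]
R2 ← R2 − 7·R1
  [ 1  3/2  |  9/2 ]
  [ 0  3/2  |  1/2 ]
R2 ← 2/3·R2
  [ 1  3/2  |  9/2 ]
  [ 0    1  |  1/3 ]
R1 ← R1 − 3/2·R2
  [ 1  0  |    4 ]
  [ 0  1  |  1/3 ]
Reading off the last column: p = 4, q = 1/3.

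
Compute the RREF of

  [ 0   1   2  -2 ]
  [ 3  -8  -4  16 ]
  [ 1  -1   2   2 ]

[[1, 0, 4, 0], [0, 1, 2, -2], [0, 0, 0, 0]]

r1 ↔ r2
  [ 3  -8  -4  16 ]
  [ 0   1   2  -2 ]
  [ 1  -1   2   2 ]
r1 := 1/3·r1
  [ 1  -8/3  -4/3  16/3 ]
  [ 0     1     2    -2 ]
  [ 1    -1     2     2 ]
r3 := r3 − r1
  [ 1  -8/3  -4/3   16/3 ]
  [ 0     1     2     -2 ]
  [ 0   5/3  10/3  -10/3 ]
r3 := r3 − 5/3·r2
  [ 1  -8/3  -4/3  16/3 ]
  [ 0     1     2    -2 ]
  [ 0     0     0     0 ]
r1 := r1 + 8/3·r2
  [ 1  0  4   0 ]
  [ 0  1  2  -2 ]
  [ 0  0  0   0 ]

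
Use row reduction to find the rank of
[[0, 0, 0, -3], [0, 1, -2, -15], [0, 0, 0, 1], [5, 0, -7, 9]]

rank = 3

r1 <=> r4
  [ 5  0  -7    9 ]
  [ 0  1  -2  -15 ]
  [ 0  0   0    1 ]
  [ 0  0   0   -3 ]
r1 -> 1/5·r1
  [ 1  0  -7/5  9/5 ]
  [ 0  1    -2  -15 ]
  [ 0  0     0    1 ]
  [ 0  0     0   -3 ]
r4 -> r4 + 3·r3
  [ 1  0  -7/5  9/5 ]
  [ 0  1    -2  -15 ]
  [ 0  0     0    1 ]
  [ 0  0     0    0 ]
r2 -> r2 + 15·r3
  [ 1  0  -7/5  9/5 ]
  [ 0  1    -2    0 ]
  [ 0  0     0    1 ]
  [ 0  0     0    0 ]
r1 -> r1 − 9/5·r3
  [ 1  0  -7/5  0 ]
  [ 0  1    -2  0 ]
  [ 0  0     0  1 ]
  [ 0  0     0  0 ]
The reduced form has 3 nonzero rows.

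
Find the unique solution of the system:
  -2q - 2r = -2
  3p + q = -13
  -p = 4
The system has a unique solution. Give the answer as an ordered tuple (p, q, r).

(-4, -1, 2)

Form the augmented matrix and row-reduce:
  [  0  -2  -2  |   -2 ]
  [  3   1   0  |  -13 ]
  [ -1   0   0  |    4 ]
Swap ρ1 and ρ2.
  [  3   1   0  |  -13 ]
  [  0  -2  -2  |   -2 ]
  [ -1   0   0  |    4 ]
Multiply ρ1 by 1/3.
  [  1  1/3   0  |  -13/3 ]
  [  0   -2  -2  |     -2 ]
  [ -1    0   0  |      4 ]
Add ρ1 to ρ3.
  [ 1  1/3   0  |  -13/3 ]
  [ 0   -2  -2  |     -2 ]
  [ 0  1/3   0  |   -1/3 ]
Multiply ρ2 by -1/2.
  [ 1  1/3  0  |  -13/3 ]
  [ 0    1  1  |      1 ]
  [ 0  1/3  0  |   -1/3 ]
Subtract 1/3 times ρ2 from ρ3.
  [ 1  1/3     0  |  -13/3 ]
  [ 0    1     1  |      1 ]
  [ 0    0  -1/3  |   -2/3 ]
Multiply ρ3 by -3.
  [ 1  1/3  0  |  -13/3 ]
  [ 0    1  1  |      1 ]
  [ 0    0  1  |      2 ]
Subtract ρ3 from ρ2.
  [ 1  1/3  0  |  -13/3 ]
  [ 0    1  0  |     -1 ]
  [ 0    0  1  |      2 ]
Subtract 1/3 times ρ2 from ρ1.
  [ 1  0  0  |  -4 ]
  [ 0  1  0  |  -1 ]
  [ 0  0  1  |   2 ]
Reading off the last column: p = -4, q = -1, r = 2.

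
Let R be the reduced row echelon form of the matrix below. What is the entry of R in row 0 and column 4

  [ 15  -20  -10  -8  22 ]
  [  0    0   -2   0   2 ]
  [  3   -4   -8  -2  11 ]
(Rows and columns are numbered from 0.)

r1 -> 1/15·r1
r3 -> r3 − 3·r1
r2 -> -1/2·r2
r3 -> r3 + 6·r2
r3 -> -5/2·r3
r1 -> r1 + 8/15·r3
r1 -> r1 + 2/3·r2

0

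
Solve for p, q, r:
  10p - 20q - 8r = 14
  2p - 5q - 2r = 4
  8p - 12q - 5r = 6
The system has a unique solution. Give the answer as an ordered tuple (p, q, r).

Form the augmented matrix and row-reduce:
  [ 10  -20  -8  |  14 ]
  [  2   -5  -2  |   4 ]
  [  8  -12  -5  |   6 ]
ρ1 := 1/10·ρ1
  [ 1   -2  -4/5  |  7/5 ]
  [ 2   -5    -2  |    4 ]
  [ 8  -12    -5  |    6 ]
ρ2 := ρ2 − 2·ρ1
  [ 1   -2  -4/5  |  7/5 ]
  [ 0   -1  -2/5  |  6/5 ]
  [ 8  -12    -5  |    6 ]
ρ3 := ρ3 − 8·ρ1
  [ 1  -2  -4/5  |    7/5 ]
  [ 0  -1  -2/5  |    6/5 ]
  [ 0   4   7/5  |  -26/5 ]
ρ2 := -1·ρ2
  [ 1  -2  -4/5  |    7/5 ]
  [ 0   1   2/5  |   -6/5 ]
  [ 0   4   7/5  |  -26/5 ]
ρ3 := ρ3 − 4·ρ2
  [ 1  -2  -4/5  |   7/5 ]
  [ 0   1   2/5  |  -6/5 ]
  [ 0   0  -1/5  |  -2/5 ]
ρ3 := -5·ρ3
  [ 1  -2  -4/5  |   7/5 ]
  [ 0   1   2/5  |  -6/5 ]
  [ 0   0     1  |     2 ]
ρ2 := ρ2 − 2/5·ρ3
  [ 1  -2  -4/5  |  7/5 ]
  [ 0   1     0  |   -2 ]
  [ 0   0     1  |    2 ]
ρ1 := ρ1 + 4/5·ρ3
  [ 1  -2  0  |   3 ]
  [ 0   1  0  |  -2 ]
  [ 0   0  1  |   2 ]
ρ1 := ρ1 + 2·ρ2
  [ 1  0  0  |  -1 ]
  [ 0  1  0  |  -2 ]
  [ 0  0  1  |   2 ]
Reading off the last column: p = -1, q = -2, r = 2.

(-1, -2, 2)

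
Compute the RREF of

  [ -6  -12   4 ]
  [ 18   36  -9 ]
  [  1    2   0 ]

[[1, 2, 0], [0, 0, 1], [0, 0, 0]]

R1 → -1/6·R1
  [  1   2  -2/3 ]
  [ 18  36    -9 ]
  [  1   2     0 ]
R2 → R2 − 18·R1
  [ 1  2  -2/3 ]
  [ 0  0     3 ]
  [ 1  2     0 ]
R3 → R3 − R1
  [ 1  2  -2/3 ]
  [ 0  0     3 ]
  [ 0  0   2/3 ]
R2 → 1/3·R2
  [ 1  2  -2/3 ]
  [ 0  0     1 ]
  [ 0  0   2/3 ]
R3 → R3 − 2/3·R2
  [ 1  2  -2/3 ]
  [ 0  0     1 ]
  [ 0  0     0 ]
R1 → R1 + 2/3·R2
  [ 1  2  0 ]
  [ 0  0  1 ]
  [ 0  0  0 ]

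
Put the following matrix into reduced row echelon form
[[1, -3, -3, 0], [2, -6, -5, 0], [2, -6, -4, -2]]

[[1, -3, 0, 0], [0, 0, 1, 0], [0, 0, 0, 1]]

Subtract 2 times R1 from R2.
  [ 1  -3  -3   0 ]
  [ 0   0   1   0 ]
  [ 2  -6  -4  -2 ]
Subtract 2 times R1 from R3.
  [ 1  -3  -3   0 ]
  [ 0   0   1   0 ]
  [ 0   0   2  -2 ]
Subtract 2 times R2 from R3.
  [ 1  -3  -3   0 ]
  [ 0   0   1   0 ]
  [ 0   0   0  -2 ]
Multiply R3 by -1/2.
  [ 1  -3  -3  0 ]
  [ 0   0   1  0 ]
  [ 0   0   0  1 ]
Add 3 times R2 to R1.
  [ 1  -3  0  0 ]
  [ 0   0  1  0 ]
  [ 0   0  0  1 ]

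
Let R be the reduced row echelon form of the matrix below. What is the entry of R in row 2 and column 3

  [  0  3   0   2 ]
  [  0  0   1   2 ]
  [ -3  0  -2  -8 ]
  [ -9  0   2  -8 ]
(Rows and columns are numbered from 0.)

2

Swap R1 and R3.
  [ -3  0  -2  -8 ]
  [  0  0   1   2 ]
  [  0  3   0   2 ]
  [ -9  0   2  -8 ]
Multiply R1 by -1/3.
  [  1  0  2/3  8/3 ]
  [  0  0    1    2 ]
  [  0  3    0    2 ]
  [ -9  0    2   -8 ]
Add 9 times R1 to R4.
  [ 1  0  2/3  8/3 ]
  [ 0  0    1    2 ]
  [ 0  3    0    2 ]
  [ 0  0    8   16 ]
Swap R2 and R3.
  [ 1  0  2/3  8/3 ]
  [ 0  3    0    2 ]
  [ 0  0    1    2 ]
  [ 0  0    8   16 ]
Multiply R2 by 1/3.
  [ 1  0  2/3  8/3 ]
  [ 0  1    0  2/3 ]
  [ 0  0    1    2 ]
  [ 0  0    8   16 ]
Subtract 8 times R3 from R4.
  [ 1  0  2/3  8/3 ]
  [ 0  1    0  2/3 ]
  [ 0  0    1    2 ]
  [ 0  0    0    0 ]
Subtract 2/3 times R3 from R1.
  [ 1  0  0  4/3 ]
  [ 0  1  0  2/3 ]
  [ 0  0  1    2 ]
  [ 0  0  0    0 ]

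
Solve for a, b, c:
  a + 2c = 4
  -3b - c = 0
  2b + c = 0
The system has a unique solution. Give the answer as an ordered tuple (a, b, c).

(4, 0, 0)

Form the augmented matrix and row-reduce:
  [ 1   0   2  |  4 ]
  [ 0  -3  -1  |  0 ]
  [ 0   2   1  |  0 ]
r2 -> -1/3·r2
  [ 1  0    2  |  4 ]
  [ 0  1  1/3  |  0 ]
  [ 0  2    1  |  0 ]
r3 -> r3 − 2·r2
  [ 1  0    2  |  4 ]
  [ 0  1  1/3  |  0 ]
  [ 0  0  1/3  |  0 ]
r3 -> 3·r3
  [ 1  0    2  |  4 ]
  [ 0  1  1/3  |  0 ]
  [ 0  0    1  |  0 ]
r2 -> r2 − 1/3·r3
  [ 1  0  2  |  4 ]
  [ 0  1  0  |  0 ]
  [ 0  0  1  |  0 ]
r1 -> r1 − 2·r3
  [ 1  0  0  |  4 ]
  [ 0  1  0  |  0 ]
  [ 0  0  1  |  0 ]
Reading off the last column: a = 4, b = 0, c = 0.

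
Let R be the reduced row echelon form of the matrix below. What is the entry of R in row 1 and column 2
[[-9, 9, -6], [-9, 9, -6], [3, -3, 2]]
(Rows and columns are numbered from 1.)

Multiply ρ1 by -1/9.
  [  1  -1  2/3 ]
  [ -9   9   -6 ]
  [  3  -3    2 ]
Add 9 times ρ1 to ρ2.
  [ 1  -1  2/3 ]
  [ 0   0    0 ]
  [ 3  -3    2 ]
Subtract 3 times ρ1 from ρ3.
  [ 1  -1  2/3 ]
  [ 0   0    0 ]
  [ 0   0    0 ]

-1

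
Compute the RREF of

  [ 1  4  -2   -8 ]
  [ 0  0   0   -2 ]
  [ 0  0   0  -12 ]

R2 ← -1/2·R2
  [ 1  4  -2   -8 ]
  [ 0  0   0    1 ]
  [ 0  0   0  -12 ]
R3 ← R3 + 12·R2
  [ 1  4  -2  -8 ]
  [ 0  0   0   1 ]
  [ 0  0   0   0 ]
R1 ← R1 + 8·R2
  [ 1  4  -2  0 ]
  [ 0  0   0  1 ]
  [ 0  0   0  0 ]

[[1, 4, -2, 0], [0, 0, 0, 1], [0, 0, 0, 0]]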